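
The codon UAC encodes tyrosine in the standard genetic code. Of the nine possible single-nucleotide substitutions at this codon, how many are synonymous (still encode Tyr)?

Position 1: none → 0 synonymous.
Position 2: none → 0 synonymous.
Position 3: UAU → 1 synonymous.
Total: 0 + 0 + 1 = 1.

1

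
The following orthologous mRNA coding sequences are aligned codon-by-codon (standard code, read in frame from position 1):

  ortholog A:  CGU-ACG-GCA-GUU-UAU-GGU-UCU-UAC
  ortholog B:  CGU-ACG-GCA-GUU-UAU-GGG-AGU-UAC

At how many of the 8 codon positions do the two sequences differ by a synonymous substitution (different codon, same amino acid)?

2

Codon 1: CGU Arg / CGU Arg — identical.
Codon 2: ACG Thr / ACG Thr — identical.
Codon 3: GCA Ala / GCA Ala — identical.
Codon 4: GUU Val / GUU Val — identical.
Codon 5: UAU Tyr / UAU Tyr — identical.
Codon 6: GGU Gly / GGG Gly — synonymous.
Codon 7: UCU Ser / AGU Ser — synonymous.
Codon 8: UAC Tyr / UAC Tyr — identical.
Synonymous differences: 2.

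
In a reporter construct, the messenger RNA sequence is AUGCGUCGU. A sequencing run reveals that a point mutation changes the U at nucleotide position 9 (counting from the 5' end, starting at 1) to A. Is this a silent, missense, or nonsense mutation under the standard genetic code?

Position 9 falls in codon 3: CGU → Arg.
After the substitution the codon is CGA → Arg.
Both encode Arg, so the change is synonymous.

silent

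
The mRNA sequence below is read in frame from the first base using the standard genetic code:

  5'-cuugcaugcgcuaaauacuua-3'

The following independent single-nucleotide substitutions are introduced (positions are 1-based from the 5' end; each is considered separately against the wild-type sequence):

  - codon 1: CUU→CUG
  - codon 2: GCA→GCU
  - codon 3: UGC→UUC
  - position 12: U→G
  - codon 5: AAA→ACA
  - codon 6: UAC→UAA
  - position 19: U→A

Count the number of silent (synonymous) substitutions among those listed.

Codon 1: CUU (Leu) → CUG (Leu) — synonymous.
Codon 2: GCA (Ala) → GCU (Ala) — synonymous.
Codon 3: UGC (Cys) → UUC (Phe) — missense.
Codon 4: GCU (Ala) → GCG (Ala) — synonymous.
Codon 5: AAA (Lys) → ACA (Thr) — missense.
Codon 6: UAC (Tyr) → UAA (Stop) — nonsense.
Codon 7: UUA (Leu) → AUA (Ile) — missense.
Synonymous: 3 of 7.

3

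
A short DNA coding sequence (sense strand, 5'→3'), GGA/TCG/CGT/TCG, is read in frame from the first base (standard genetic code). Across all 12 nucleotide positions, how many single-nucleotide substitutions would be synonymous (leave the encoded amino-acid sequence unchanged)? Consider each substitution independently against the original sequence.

12

Codon 1 (GGA, Gly): 3 synonymous substitutions.
Codon 2 (TCG, Ser): 3 synonymous substitutions.
Codon 3 (CGT, Arg): 3 synonymous substitutions.
Codon 4 (TCG, Ser): 3 synonymous substitutions.
Total: 3 + 3 + 3 + 3 = 12.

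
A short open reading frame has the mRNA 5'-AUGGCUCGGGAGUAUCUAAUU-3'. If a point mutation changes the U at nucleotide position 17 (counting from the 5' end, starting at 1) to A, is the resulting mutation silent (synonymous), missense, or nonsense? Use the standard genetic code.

Position 17 falls in codon 6: CUA → Leu.
After the substitution the codon is CAA → Gln.
Leu ≠ Gln, so this is a missense mutation.

missense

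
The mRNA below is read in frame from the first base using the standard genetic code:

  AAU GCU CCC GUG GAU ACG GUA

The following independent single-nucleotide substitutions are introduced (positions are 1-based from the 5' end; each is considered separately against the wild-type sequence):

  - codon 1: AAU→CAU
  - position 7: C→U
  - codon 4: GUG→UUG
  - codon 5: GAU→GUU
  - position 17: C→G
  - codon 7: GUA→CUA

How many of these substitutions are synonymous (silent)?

Codon 1: AAU (Asn) → CAU (His) — missense.
Codon 3: CCC (Pro) → UCC (Ser) — missense.
Codon 4: GUG (Val) → UUG (Leu) — missense.
Codon 5: GAU (Asp) → GUU (Val) — missense.
Codon 6: ACG (Thr) → AGG (Arg) — missense.
Codon 7: GUA (Val) → CUA (Leu) — missense.
Synonymous: 0 of 6.

0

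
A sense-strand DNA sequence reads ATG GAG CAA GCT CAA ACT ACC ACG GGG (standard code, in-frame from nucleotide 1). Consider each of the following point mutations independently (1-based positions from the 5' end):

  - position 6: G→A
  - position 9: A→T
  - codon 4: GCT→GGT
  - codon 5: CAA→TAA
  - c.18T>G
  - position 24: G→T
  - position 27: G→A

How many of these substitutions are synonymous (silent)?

4

Codon 2: GAG (Glu) → GAA (Glu) — synonymous.
Codon 3: CAA (Gln) → CAT (His) — missense.
Codon 4: GCT (Ala) → GGT (Gly) — missense.
Codon 5: CAA (Gln) → TAA (Stop) — nonsense.
Codon 6: ACT (Thr) → ACG (Thr) — synonymous.
Codon 8: ACG (Thr) → ACT (Thr) — synonymous.
Codon 9: GGG (Gly) → GGA (Gly) — synonymous.
Synonymous: 4 of 7.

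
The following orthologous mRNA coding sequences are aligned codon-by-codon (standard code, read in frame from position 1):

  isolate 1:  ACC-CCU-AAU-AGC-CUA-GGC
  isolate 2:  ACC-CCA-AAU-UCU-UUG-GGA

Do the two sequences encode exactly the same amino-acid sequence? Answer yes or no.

Codon 1: ACC Thr / ACC Thr — identical.
Codon 2: CCU Pro / CCA Pro — synonymous.
Codon 3: AAU Asn / AAU Asn — identical.
Codon 4: AGC Ser / UCU Ser — synonymous.
Codon 5: CUA Leu / UUG Leu — synonymous.
Codon 6: GGC Gly / GGA Gly — synonymous.
Nonsynonymous differences: 0 → same protein.

yes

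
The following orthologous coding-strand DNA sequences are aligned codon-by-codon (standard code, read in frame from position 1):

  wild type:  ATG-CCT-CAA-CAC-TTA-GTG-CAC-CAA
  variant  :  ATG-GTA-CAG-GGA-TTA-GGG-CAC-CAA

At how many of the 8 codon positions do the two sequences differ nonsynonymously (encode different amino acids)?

3

Codon 1: ATG Met / ATG Met — identical.
Codon 2: CCT Pro / GTA Val — nonsynonymous.
Codon 3: CAA Gln / CAG Gln — synonymous.
Codon 4: CAC His / GGA Gly — nonsynonymous.
Codon 5: TTA Leu / TTA Leu — identical.
Codon 6: GTG Val / GGG Gly — nonsynonymous.
Codon 7: CAC His / CAC His — identical.
Codon 8: CAA Gln / CAA Gln — identical.
Nonsynonymous differences: 3.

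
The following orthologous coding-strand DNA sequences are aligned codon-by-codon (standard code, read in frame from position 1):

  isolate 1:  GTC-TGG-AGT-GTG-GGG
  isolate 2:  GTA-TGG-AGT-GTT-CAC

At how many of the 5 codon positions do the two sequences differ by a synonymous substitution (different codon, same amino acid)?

Codon 1: GTC Val / GTA Val — synonymous.
Codon 2: TGG Trp / TGG Trp — identical.
Codon 3: AGT Ser / AGT Ser — identical.
Codon 4: GTG Val / GTT Val — synonymous.
Codon 5: GGG Gly / CAC His — nonsynonymous.
Synonymous differences: 2.

2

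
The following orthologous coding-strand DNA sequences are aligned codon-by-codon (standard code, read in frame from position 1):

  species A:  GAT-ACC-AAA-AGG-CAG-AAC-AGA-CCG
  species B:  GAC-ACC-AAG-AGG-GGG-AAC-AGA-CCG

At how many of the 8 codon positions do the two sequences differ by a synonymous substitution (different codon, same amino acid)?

Codon 1: GAT Asp / GAC Asp — synonymous.
Codon 2: ACC Thr / ACC Thr — identical.
Codon 3: AAA Lys / AAG Lys — synonymous.
Codon 4: AGG Arg / AGG Arg — identical.
Codon 5: CAG Gln / GGG Gly — nonsynonymous.
Codon 6: AAC Asn / AAC Asn — identical.
Codon 7: AGA Arg / AGA Arg — identical.
Codon 8: CCG Pro / CCG Pro — identical.
Synonymous differences: 2.

2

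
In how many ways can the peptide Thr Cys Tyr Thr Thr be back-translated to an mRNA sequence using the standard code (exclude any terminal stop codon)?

256

Thr: 4 codons.
Cys: 2 codons.
Tyr: 2 codons.
Thr: 4 codons.
Thr: 4 codons.
4 × 2 × 2 × 4 × 4 = 256.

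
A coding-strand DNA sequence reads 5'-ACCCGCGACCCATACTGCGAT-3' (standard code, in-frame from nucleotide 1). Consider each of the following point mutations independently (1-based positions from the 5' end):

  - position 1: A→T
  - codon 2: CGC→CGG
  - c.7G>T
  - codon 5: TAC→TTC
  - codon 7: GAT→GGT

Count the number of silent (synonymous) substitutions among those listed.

1

Codon 1: ACC (Thr) → TCC (Ser) — missense.
Codon 2: CGC (Arg) → CGG (Arg) — synonymous.
Codon 3: GAC (Asp) → TAC (Tyr) — missense.
Codon 5: TAC (Tyr) → TTC (Phe) — missense.
Codon 7: GAT (Asp) → GGT (Gly) — missense.
Synonymous: 1 of 5.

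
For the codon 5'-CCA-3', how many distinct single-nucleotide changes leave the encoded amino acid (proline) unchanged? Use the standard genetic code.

3

Position 1: none → 0 synonymous.
Position 2: none → 0 synonymous.
Position 3: CCT, CCC, CCG → 3 synonymous.
Total: 0 + 0 + 3 = 3.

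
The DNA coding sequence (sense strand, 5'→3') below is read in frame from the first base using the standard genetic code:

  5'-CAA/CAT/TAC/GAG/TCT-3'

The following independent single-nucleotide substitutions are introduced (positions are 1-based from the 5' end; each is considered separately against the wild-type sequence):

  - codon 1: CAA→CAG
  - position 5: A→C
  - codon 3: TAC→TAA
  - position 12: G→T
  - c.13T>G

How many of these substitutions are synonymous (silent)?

1

Codon 1: CAA (Gln) → CAG (Gln) — synonymous.
Codon 2: CAT (His) → CCT (Pro) — missense.
Codon 3: TAC (Tyr) → TAA (Stop) — nonsense.
Codon 4: GAG (Glu) → GAT (Asp) — missense.
Codon 5: TCT (Ser) → GCT (Ala) — missense.
Synonymous: 1 of 5.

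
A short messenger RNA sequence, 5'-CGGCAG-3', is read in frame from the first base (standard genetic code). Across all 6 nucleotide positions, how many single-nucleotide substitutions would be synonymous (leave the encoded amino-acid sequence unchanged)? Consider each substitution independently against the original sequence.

Codon 1 (CGG, Arg): 4 synonymous substitutions.
Codon 2 (CAG, Gln): 1 synonymous substitution.
Total: 4 + 1 = 5.

5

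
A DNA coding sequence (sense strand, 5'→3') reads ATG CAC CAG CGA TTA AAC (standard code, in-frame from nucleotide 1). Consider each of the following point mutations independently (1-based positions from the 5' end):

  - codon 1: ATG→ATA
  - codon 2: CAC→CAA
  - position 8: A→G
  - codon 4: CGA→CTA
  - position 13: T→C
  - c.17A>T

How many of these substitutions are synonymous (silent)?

1

Codon 1: ATG (Met) → ATA (Ile) — missense.
Codon 2: CAC (His) → CAA (Gln) — missense.
Codon 3: CAG (Gln) → CGG (Arg) — missense.
Codon 4: CGA (Arg) → CTA (Leu) — missense.
Codon 5: TTA (Leu) → CTA (Leu) — synonymous.
Codon 6: AAC (Asn) → ATC (Ile) — missense.
Synonymous: 1 of 6.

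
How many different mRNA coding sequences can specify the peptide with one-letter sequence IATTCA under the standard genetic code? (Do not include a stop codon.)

Ile: 3 codons.
Ala: 4 codons.
Thr: 4 codons.
Thr: 4 codons.
Cys: 2 codons.
Ala: 4 codons.
3 × 4 × 4 × 4 × 2 × 4 = 1536.

1536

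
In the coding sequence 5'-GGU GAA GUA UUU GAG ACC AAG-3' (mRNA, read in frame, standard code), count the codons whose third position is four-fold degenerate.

Codon 1 GGU (Gly): third position 4-fold.
Codon 2 GAA (Glu): third position 2-fold.
Codon 3 GUA (Val): third position 4-fold.
Codon 4 UUU (Phe): third position 2-fold.
Codon 5 GAG (Glu): third position 2-fold.
Codon 6 ACC (Thr): third position 4-fold.
Codon 7 AAG (Lys): third position 2-fold.
Four-fold degenerate third positions: 3.

3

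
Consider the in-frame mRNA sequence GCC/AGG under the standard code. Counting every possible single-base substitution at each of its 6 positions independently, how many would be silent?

5

Codon 1 (GCC, Ala): 3 synonymous substitutions.
Codon 2 (AGG, Arg): 2 synonymous substitutions.
Total: 3 + 2 = 5.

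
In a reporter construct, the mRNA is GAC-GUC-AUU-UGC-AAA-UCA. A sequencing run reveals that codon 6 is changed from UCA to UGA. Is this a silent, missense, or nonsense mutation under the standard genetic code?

nonsense

Position 17 falls in codon 6: UCA → Ser.
After the substitution the codon is UGA → Stop.
The new codon is a stop codon, so this is a nonsense mutation.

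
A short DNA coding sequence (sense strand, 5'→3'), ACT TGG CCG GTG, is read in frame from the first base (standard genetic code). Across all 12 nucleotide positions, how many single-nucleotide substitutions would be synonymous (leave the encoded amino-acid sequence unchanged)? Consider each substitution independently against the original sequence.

9

Codon 1 (ACT, Thr): 3 synonymous substitutions.
Codon 2 (TGG, Trp): 0 synonymous substitutions.
Codon 3 (CCG, Pro): 3 synonymous substitutions.
Codon 4 (GTG, Val): 3 synonymous substitutions.
Total: 3 + 0 + 3 + 3 = 9.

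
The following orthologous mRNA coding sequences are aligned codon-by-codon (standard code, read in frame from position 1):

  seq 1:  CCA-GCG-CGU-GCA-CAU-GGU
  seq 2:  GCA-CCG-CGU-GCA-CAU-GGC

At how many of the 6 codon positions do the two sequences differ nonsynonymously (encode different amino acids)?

2

Codon 1: CCA Pro / GCA Ala — nonsynonymous.
Codon 2: GCG Ala / CCG Pro — nonsynonymous.
Codon 3: CGU Arg / CGU Arg — identical.
Codon 4: GCA Ala / GCA Ala — identical.
Codon 5: CAU His / CAU His — identical.
Codon 6: GGU Gly / GGC Gly — synonymous.
Nonsynonymous differences: 2.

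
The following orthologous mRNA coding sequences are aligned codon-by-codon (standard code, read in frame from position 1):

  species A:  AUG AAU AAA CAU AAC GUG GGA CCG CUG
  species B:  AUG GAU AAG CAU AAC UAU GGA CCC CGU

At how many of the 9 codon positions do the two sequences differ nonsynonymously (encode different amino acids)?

3

Codon 1: AUG Met / AUG Met — identical.
Codon 2: AAU Asn / GAU Asp — nonsynonymous.
Codon 3: AAA Lys / AAG Lys — synonymous.
Codon 4: CAU His / CAU His — identical.
Codon 5: AAC Asn / AAC Asn — identical.
Codon 6: GUG Val / UAU Tyr — nonsynonymous.
Codon 7: GGA Gly / GGA Gly — identical.
Codon 8: CCG Pro / CCC Pro — synonymous.
Codon 9: CUG Leu / CGU Arg — nonsynonymous.
Nonsynonymous differences: 3.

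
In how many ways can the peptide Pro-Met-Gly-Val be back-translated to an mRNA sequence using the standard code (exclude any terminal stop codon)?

64

Pro: 4 codons.
Met: 1 codon.
Gly: 4 codons.
Val: 4 codons.
4 × 1 × 4 × 4 = 64.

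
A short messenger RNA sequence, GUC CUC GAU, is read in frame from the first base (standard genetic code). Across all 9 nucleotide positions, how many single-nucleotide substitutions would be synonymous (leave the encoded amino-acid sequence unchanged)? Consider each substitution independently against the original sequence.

Codon 1 (GUC, Val): 3 synonymous substitutions.
Codon 2 (CUC, Leu): 3 synonymous substitutions.
Codon 3 (GAU, Asp): 1 synonymous substitution.
Total: 3 + 3 + 1 = 7.

7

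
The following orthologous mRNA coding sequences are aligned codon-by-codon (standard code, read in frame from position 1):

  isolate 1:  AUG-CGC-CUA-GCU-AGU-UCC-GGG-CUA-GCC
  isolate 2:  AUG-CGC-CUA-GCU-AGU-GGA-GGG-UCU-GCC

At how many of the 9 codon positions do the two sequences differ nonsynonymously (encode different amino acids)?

Codon 1: AUG Met / AUG Met — identical.
Codon 2: CGC Arg / CGC Arg — identical.
Codon 3: CUA Leu / CUA Leu — identical.
Codon 4: GCU Ala / GCU Ala — identical.
Codon 5: AGU Ser / AGU Ser — identical.
Codon 6: UCC Ser / GGA Gly — nonsynonymous.
Codon 7: GGG Gly / GGG Gly — identical.
Codon 8: CUA Leu / UCU Ser — nonsynonymous.
Codon 9: GCC Ala / GCC Ala — identical.
Nonsynonymous differences: 2.

2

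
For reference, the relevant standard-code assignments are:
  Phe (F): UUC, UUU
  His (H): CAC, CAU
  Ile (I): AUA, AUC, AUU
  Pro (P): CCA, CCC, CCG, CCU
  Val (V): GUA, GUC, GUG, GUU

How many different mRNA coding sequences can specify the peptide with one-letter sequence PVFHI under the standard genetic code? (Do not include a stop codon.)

192

Pro: 4 codons.
Val: 4 codons.
Phe: 2 codons.
His: 2 codons.
Ile: 3 codons.
4 × 4 × 2 × 2 × 3 = 192.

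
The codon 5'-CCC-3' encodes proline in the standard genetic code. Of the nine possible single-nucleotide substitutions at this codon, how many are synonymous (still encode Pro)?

Position 1: none → 0 synonymous.
Position 2: none → 0 synonymous.
Position 3: CCU, CCA, CCG → 3 synonymous.
Total: 0 + 0 + 3 = 3.

3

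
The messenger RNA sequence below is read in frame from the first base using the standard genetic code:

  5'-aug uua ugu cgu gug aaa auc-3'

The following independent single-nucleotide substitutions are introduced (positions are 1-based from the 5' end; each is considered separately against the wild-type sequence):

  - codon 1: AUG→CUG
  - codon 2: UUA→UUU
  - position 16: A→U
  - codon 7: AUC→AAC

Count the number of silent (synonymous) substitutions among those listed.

0

Codon 1: AUG (Met) → CUG (Leu) — missense.
Codon 2: UUA (Leu) → UUU (Phe) — missense.
Codon 6: AAA (Lys) → UAA (Stop) — nonsense.
Codon 7: AUC (Ile) → AAC (Asn) — missense.
Synonymous: 0 of 4.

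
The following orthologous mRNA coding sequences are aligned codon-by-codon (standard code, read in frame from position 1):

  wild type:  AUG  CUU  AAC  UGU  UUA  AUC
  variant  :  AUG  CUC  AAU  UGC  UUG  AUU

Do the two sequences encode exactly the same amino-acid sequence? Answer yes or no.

Codon 1: AUG Met / AUG Met — identical.
Codon 2: CUU Leu / CUC Leu — synonymous.
Codon 3: AAC Asn / AAU Asn — synonymous.
Codon 4: UGU Cys / UGC Cys — synonymous.
Codon 5: UUA Leu / UUG Leu — synonymous.
Codon 6: AUC Ile / AUU Ile — synonymous.
Nonsynonymous differences: 0 → same protein.

yes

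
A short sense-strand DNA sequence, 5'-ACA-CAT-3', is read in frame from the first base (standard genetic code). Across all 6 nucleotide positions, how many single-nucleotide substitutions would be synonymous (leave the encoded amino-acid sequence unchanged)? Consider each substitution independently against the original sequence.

Codon 1 (ACA, Thr): 3 synonymous substitutions.
Codon 2 (CAT, His): 1 synonymous substitution.
Total: 3 + 1 = 4.

4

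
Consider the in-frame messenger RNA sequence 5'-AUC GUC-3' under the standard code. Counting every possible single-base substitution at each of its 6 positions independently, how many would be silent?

Codon 1 (AUC, Ile): 2 synonymous substitutions.
Codon 2 (GUC, Val): 3 synonymous substitutions.
Total: 2 + 3 = 5.

5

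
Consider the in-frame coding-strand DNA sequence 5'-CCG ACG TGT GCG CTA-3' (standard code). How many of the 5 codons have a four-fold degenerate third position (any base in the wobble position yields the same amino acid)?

Codon 1 CCG (Pro): third position 4-fold.
Codon 2 ACG (Thr): third position 4-fold.
Codon 3 TGT (Cys): third position 2-fold.
Codon 4 GCG (Ala): third position 4-fold.
Codon 5 CTA (Leu): third position 4-fold.
Four-fold degenerate third positions: 4.

4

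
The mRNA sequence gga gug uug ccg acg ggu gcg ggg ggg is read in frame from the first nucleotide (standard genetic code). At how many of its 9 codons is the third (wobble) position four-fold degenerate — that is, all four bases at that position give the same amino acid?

8

Codon 1 GGA (Gly): third position 4-fold.
Codon 2 GUG (Val): third position 4-fold.
Codon 3 UUG (Leu): third position 2-fold.
Codon 4 CCG (Pro): third position 4-fold.
Codon 5 ACG (Thr): third position 4-fold.
Codon 6 GGU (Gly): third position 4-fold.
Codon 7 GCG (Ala): third position 4-fold.
Codon 8 GGG (Gly): third position 4-fold.
Codon 9 GGG (Gly): third position 4-fold.
Four-fold degenerate third positions: 8.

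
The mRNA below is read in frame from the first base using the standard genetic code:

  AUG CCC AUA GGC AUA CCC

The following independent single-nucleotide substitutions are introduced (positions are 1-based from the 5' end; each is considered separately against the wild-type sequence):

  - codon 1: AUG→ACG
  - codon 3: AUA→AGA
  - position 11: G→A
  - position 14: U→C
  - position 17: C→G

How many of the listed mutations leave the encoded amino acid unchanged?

0

Codon 1: AUG (Met) → ACG (Thr) — missense.
Codon 3: AUA (Ile) → AGA (Arg) — missense.
Codon 4: GGC (Gly) → GAC (Asp) — missense.
Codon 5: AUA (Ile) → ACA (Thr) — missense.
Codon 6: CCC (Pro) → CGC (Arg) — missense.
Synonymous: 0 of 5.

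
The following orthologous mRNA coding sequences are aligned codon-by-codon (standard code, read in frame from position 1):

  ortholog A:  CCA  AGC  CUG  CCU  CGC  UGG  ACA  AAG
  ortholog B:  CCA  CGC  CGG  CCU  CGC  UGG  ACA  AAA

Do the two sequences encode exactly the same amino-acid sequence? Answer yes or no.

Codon 1: CCA Pro / CCA Pro — identical.
Codon 2: AGC Ser / CGC Arg — nonsynonymous.
Codon 3: CUG Leu / CGG Arg — nonsynonymous.
Codon 4: CCU Pro / CCU Pro — identical.
Codon 5: CGC Arg / CGC Arg — identical.
Codon 6: UGG Trp / UGG Trp — identical.
Codon 7: ACA Thr / ACA Thr — identical.
Codon 8: AAG Lys / AAA Lys — synonymous.
Nonsynonymous differences: 2 → different protein.

no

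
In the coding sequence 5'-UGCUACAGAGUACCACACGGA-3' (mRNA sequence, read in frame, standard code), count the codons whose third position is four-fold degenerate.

3

Codon 1 UGC (Cys): third position 2-fold.
Codon 2 UAC (Tyr): third position 2-fold.
Codon 3 AGA (Arg): third position 2-fold.
Codon 4 GUA (Val): third position 4-fold.
Codon 5 CCA (Pro): third position 4-fold.
Codon 6 CAC (His): third position 2-fold.
Codon 7 GGA (Gly): third position 4-fold.
Four-fold degenerate third positions: 3.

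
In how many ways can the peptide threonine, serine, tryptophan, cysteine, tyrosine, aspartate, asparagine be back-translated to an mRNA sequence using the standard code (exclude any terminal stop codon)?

384

Thr: 4 codons.
Ser: 6 codons.
Trp: 1 codon.
Cys: 2 codons.
Tyr: 2 codons.
Asp: 2 codons.
Asn: 2 codons.
4 × 6 × 1 × 2 × 2 × 2 × 2 = 384.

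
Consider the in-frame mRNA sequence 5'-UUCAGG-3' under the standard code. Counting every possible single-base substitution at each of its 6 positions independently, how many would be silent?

3

Codon 1 (UUC, Phe): 1 synonymous substitution.
Codon 2 (AGG, Arg): 2 synonymous substitutions.
Total: 1 + 2 = 3.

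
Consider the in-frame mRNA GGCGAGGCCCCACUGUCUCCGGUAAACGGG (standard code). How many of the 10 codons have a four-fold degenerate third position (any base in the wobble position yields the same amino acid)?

8

Codon 1 GGC (Gly): third position 4-fold.
Codon 2 GAG (Glu): third position 2-fold.
Codon 3 GCC (Ala): third position 4-fold.
Codon 4 CCA (Pro): third position 4-fold.
Codon 5 CUG (Leu): third position 4-fold.
Codon 6 UCU (Ser): third position 4-fold.
Codon 7 CCG (Pro): third position 4-fold.
Codon 8 GUA (Val): third position 4-fold.
Codon 9 AAC (Asn): third position 2-fold.
Codon 10 GGG (Gly): third position 4-fold.
Four-fold degenerate third positions: 8.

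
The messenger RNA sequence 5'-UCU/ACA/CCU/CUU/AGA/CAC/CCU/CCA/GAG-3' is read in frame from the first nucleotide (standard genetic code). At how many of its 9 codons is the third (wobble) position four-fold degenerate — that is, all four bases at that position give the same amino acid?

Codon 1 UCU (Ser): third position 4-fold.
Codon 2 ACA (Thr): third position 4-fold.
Codon 3 CCU (Pro): third position 4-fold.
Codon 4 CUU (Leu): third position 4-fold.
Codon 5 AGA (Arg): third position 2-fold.
Codon 6 CAC (His): third position 2-fold.
Codon 7 CCU (Pro): third position 4-fold.
Codon 8 CCA (Pro): third position 4-fold.
Codon 9 GAG (Glu): third position 2-fold.
Four-fold degenerate third positions: 6.

6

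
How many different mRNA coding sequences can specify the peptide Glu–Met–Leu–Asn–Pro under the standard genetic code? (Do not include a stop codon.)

96

Glu: 2 codons.
Met: 1 codon.
Leu: 6 codons.
Asn: 2 codons.
Pro: 4 codons.
2 × 1 × 6 × 2 × 4 = 96.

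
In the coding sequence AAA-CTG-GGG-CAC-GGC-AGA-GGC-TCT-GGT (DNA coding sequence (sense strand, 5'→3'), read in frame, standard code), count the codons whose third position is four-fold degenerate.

Codon 1 AAA (Lys): third position 2-fold.
Codon 2 CTG (Leu): third position 4-fold.
Codon 3 GGG (Gly): third position 4-fold.
Codon 4 CAC (His): third position 2-fold.
Codon 5 GGC (Gly): third position 4-fold.
Codon 6 AGA (Arg): third position 2-fold.
Codon 7 GGC (Gly): third position 4-fold.
Codon 8 TCT (Ser): third position 4-fold.
Codon 9 GGT (Gly): third position 4-fold.
Four-fold degenerate third positions: 6.

6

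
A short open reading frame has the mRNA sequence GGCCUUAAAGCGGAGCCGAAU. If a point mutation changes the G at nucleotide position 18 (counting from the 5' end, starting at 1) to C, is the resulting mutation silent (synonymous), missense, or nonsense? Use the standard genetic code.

silent

Position 18 falls in codon 6: CCG → Pro.
After the substitution the codon is CCC → Pro.
Both encode Pro, so the change is synonymous.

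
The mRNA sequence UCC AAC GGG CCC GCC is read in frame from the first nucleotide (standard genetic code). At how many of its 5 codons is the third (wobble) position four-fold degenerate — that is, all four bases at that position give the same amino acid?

Codon 1 UCC (Ser): third position 4-fold.
Codon 2 AAC (Asn): third position 2-fold.
Codon 3 GGG (Gly): third position 4-fold.
Codon 4 CCC (Pro): third position 4-fold.
Codon 5 GCC (Ala): third position 4-fold.
Four-fold degenerate third positions: 4.

4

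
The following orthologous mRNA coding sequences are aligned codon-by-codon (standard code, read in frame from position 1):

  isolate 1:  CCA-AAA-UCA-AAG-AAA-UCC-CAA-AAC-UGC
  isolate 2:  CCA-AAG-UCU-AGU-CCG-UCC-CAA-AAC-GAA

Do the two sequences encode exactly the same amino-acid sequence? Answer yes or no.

no

Codon 1: CCA Pro / CCA Pro — identical.
Codon 2: AAA Lys / AAG Lys — synonymous.
Codon 3: UCA Ser / UCU Ser — synonymous.
Codon 4: AAG Lys / AGU Ser — nonsynonymous.
Codon 5: AAA Lys / CCG Pro — nonsynonymous.
Codon 6: UCC Ser / UCC Ser — identical.
Codon 7: CAA Gln / CAA Gln — identical.
Codon 8: AAC Asn / AAC Asn — identical.
Codon 9: UGC Cys / GAA Glu — nonsynonymous.
Nonsynonymous differences: 3 → different protein.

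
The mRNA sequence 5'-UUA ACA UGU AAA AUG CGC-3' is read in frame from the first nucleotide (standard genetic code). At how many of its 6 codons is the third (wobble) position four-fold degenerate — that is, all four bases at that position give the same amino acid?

Codon 1 UUA (Leu): third position 2-fold.
Codon 2 ACA (Thr): third position 4-fold.
Codon 3 UGU (Cys): third position 2-fold.
Codon 4 AAA (Lys): third position 2-fold.
Codon 5 AUG (Met): third position 1-fold.
Codon 6 CGC (Arg): third position 4-fold.
Four-fold degenerate third positions: 2.

2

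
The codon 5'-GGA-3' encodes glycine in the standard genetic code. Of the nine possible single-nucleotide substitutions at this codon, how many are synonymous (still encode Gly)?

3

Position 1: none → 0 synonymous.
Position 2: none → 0 synonymous.
Position 3: GGT, GGC, GGG → 3 synonymous.
Total: 0 + 0 + 3 = 3.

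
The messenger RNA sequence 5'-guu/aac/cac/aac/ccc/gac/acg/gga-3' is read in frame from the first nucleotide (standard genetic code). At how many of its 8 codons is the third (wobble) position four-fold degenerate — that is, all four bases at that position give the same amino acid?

Codon 1 GUU (Val): third position 4-fold.
Codon 2 AAC (Asn): third position 2-fold.
Codon 3 CAC (His): third position 2-fold.
Codon 4 AAC (Asn): third position 2-fold.
Codon 5 CCC (Pro): third position 4-fold.
Codon 6 GAC (Asp): third position 2-fold.
Codon 7 ACG (Thr): third position 4-fold.
Codon 8 GGA (Gly): third position 4-fold.
Four-fold degenerate third positions: 4.

4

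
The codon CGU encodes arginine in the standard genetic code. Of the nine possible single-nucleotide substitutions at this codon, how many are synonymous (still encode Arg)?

Position 1: none → 0 synonymous.
Position 2: none → 0 synonymous.
Position 3: CGC, CGA, CGG → 3 synonymous.
Total: 0 + 0 + 3 = 3.

3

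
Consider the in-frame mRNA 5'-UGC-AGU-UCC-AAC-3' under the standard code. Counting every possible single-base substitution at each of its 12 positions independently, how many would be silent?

6

Codon 1 (UGC, Cys): 1 synonymous substitution.
Codon 2 (AGU, Ser): 1 synonymous substitution.
Codon 3 (UCC, Ser): 3 synonymous substitutions.
Codon 4 (AAC, Asn): 1 synonymous substitution.
Total: 1 + 1 + 3 + 1 = 6.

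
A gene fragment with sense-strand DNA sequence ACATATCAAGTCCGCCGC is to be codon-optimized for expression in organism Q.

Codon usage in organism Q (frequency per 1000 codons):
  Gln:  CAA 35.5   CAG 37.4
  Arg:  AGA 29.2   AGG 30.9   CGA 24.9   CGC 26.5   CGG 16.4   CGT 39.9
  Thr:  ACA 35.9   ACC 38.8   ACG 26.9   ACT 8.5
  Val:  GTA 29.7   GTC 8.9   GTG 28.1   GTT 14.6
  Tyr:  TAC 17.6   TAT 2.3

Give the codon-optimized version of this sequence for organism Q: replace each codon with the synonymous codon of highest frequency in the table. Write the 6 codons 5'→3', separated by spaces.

ACC TAC CAG GTA CGT CGT

Codon 1 (Thr): best is ACC at 38.8.
Codon 2 (Tyr): best is TAC at 17.6.
Codon 3 (Gln): best is CAG at 37.4.
Codon 4 (Val): best is GTA at 29.7.
Codon 5 (Arg): best is CGT at 39.9.
Codon 6 (Arg): best is CGT at 39.9.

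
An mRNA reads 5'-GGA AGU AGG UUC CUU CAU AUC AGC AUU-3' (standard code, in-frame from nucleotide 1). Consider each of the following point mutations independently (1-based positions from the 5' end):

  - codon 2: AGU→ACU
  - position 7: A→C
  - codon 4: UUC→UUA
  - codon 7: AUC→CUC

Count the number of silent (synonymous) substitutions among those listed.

Codon 2: AGU (Ser) → ACU (Thr) — missense.
Codon 3: AGG (Arg) → CGG (Arg) — synonymous.
Codon 4: UUC (Phe) → UUA (Leu) — missense.
Codon 7: AUC (Ile) → CUC (Leu) — missense.
Synonymous: 1 of 4.

1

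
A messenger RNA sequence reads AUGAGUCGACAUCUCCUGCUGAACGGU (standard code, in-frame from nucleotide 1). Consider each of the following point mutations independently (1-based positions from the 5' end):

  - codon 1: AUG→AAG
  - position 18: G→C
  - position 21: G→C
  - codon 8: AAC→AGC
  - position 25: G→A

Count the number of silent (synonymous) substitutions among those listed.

2

Codon 1: AUG (Met) → AAG (Lys) — missense.
Codon 6: CUG (Leu) → CUC (Leu) — synonymous.
Codon 7: CUG (Leu) → CUC (Leu) — synonymous.
Codon 8: AAC (Asn) → AGC (Ser) — missense.
Codon 9: GGU (Gly) → AGU (Ser) — missense.
Synonymous: 2 of 5.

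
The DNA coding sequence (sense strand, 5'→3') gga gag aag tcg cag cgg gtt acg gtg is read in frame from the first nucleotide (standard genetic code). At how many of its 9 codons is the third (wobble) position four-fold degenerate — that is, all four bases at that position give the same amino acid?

6

Codon 1 GGA (Gly): third position 4-fold.
Codon 2 GAG (Glu): third position 2-fold.
Codon 3 AAG (Lys): third position 2-fold.
Codon 4 TCG (Ser): third position 4-fold.
Codon 5 CAG (Gln): third position 2-fold.
Codon 6 CGG (Arg): third position 4-fold.
Codon 7 GTT (Val): third position 4-fold.
Codon 8 ACG (Thr): third position 4-fold.
Codon 9 GTG (Val): third position 4-fold.
Four-fold degenerate third positions: 6.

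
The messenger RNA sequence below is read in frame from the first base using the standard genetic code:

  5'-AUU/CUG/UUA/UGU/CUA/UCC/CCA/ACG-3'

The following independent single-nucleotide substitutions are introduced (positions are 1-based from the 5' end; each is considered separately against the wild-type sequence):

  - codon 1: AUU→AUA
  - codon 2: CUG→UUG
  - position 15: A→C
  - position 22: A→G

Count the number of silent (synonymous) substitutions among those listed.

Codon 1: AUU (Ile) → AUA (Ile) — synonymous.
Codon 2: CUG (Leu) → UUG (Leu) — synonymous.
Codon 5: CUA (Leu) → CUC (Leu) — synonymous.
Codon 8: ACG (Thr) → GCG (Ala) — missense.
Synonymous: 3 of 4.

3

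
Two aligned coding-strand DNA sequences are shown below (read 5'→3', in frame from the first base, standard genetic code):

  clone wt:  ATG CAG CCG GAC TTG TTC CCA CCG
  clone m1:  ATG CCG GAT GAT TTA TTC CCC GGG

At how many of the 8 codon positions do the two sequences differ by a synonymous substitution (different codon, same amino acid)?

3

Codon 1: ATG Met / ATG Met — identical.
Codon 2: CAG Gln / CCG Pro — nonsynonymous.
Codon 3: CCG Pro / GAT Asp — nonsynonymous.
Codon 4: GAC Asp / GAT Asp — synonymous.
Codon 5: TTG Leu / TTA Leu — synonymous.
Codon 6: TTC Phe / TTC Phe — identical.
Codon 7: CCA Pro / CCC Pro — synonymous.
Codon 8: CCG Pro / GGG Gly — nonsynonymous.
Synonymous differences: 3.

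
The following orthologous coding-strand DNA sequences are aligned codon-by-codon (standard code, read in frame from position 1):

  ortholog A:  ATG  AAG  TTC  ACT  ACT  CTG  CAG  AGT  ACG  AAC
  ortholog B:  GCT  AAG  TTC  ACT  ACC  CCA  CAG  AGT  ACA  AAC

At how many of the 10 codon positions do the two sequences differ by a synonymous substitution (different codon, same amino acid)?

Codon 1: ATG Met / GCT Ala — nonsynonymous.
Codon 2: AAG Lys / AAG Lys — identical.
Codon 3: TTC Phe / TTC Phe — identical.
Codon 4: ACT Thr / ACT Thr — identical.
Codon 5: ACT Thr / ACC Thr — synonymous.
Codon 6: CTG Leu / CCA Pro — nonsynonymous.
Codon 7: CAG Gln / CAG Gln — identical.
Codon 8: AGT Ser / AGT Ser — identical.
Codon 9: ACG Thr / ACA Thr — synonymous.
Codon 10: AAC Asn / AAC Asn — identical.
Synonymous differences: 2.

2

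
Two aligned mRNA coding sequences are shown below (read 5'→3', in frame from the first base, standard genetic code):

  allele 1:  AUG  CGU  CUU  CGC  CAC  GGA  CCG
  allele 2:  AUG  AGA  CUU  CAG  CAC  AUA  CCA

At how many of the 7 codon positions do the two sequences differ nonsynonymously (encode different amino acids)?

Codon 1: AUG Met / AUG Met — identical.
Codon 2: CGU Arg / AGA Arg — synonymous.
Codon 3: CUU Leu / CUU Leu — identical.
Codon 4: CGC Arg / CAG Gln — nonsynonymous.
Codon 5: CAC His / CAC His — identical.
Codon 6: GGA Gly / AUA Ile — nonsynonymous.
Codon 7: CCG Pro / CCA Pro — synonymous.
Nonsynonymous differences: 2.

2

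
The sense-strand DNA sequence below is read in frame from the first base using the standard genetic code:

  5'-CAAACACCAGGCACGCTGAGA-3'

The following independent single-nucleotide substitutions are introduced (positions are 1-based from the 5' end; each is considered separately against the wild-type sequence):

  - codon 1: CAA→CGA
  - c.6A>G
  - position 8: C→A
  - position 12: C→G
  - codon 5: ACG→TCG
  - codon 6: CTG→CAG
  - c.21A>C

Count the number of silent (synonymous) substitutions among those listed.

2

Codon 1: CAA (Gln) → CGA (Arg) — missense.
Codon 2: ACA (Thr) → ACG (Thr) — synonymous.
Codon 3: CCA (Pro) → CAA (Gln) — missense.
Codon 4: GGC (Gly) → GGG (Gly) — synonymous.
Codon 5: ACG (Thr) → TCG (Ser) — missense.
Codon 6: CTG (Leu) → CAG (Gln) — missense.
Codon 7: AGA (Arg) → AGC (Ser) — missense.
Synonymous: 2 of 7.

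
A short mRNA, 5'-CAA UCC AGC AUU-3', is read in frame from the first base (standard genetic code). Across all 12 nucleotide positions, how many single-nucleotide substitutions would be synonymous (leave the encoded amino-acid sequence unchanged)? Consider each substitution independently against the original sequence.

Codon 1 (CAA, Gln): 1 synonymous substitution.
Codon 2 (UCC, Ser): 3 synonymous substitutions.
Codon 3 (AGC, Ser): 1 synonymous substitution.
Codon 4 (AUU, Ile): 2 synonymous substitutions.
Total: 1 + 3 + 1 + 2 = 7.

7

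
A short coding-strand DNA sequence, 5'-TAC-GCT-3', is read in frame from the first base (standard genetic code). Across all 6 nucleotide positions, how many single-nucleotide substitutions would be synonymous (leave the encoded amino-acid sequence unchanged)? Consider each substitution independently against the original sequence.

4

Codon 1 (TAC, Tyr): 1 synonymous substitution.
Codon 2 (GCT, Ala): 3 synonymous substitutions.
Total: 1 + 3 = 4.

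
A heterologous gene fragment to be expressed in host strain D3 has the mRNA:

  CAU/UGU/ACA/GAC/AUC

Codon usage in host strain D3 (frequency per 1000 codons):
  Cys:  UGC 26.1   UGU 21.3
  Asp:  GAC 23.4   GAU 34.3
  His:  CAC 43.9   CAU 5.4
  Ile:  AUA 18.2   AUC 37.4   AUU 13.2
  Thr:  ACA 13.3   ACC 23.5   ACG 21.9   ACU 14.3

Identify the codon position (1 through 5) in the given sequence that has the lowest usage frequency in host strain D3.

1

Codon 1 CAU (His): 5.4 per 1000.
Codon 2 UGU (Cys): 21.3 per 1000.
Codon 3 ACA (Thr): 13.3 per 1000.
Codon 4 GAC (Asp): 23.4 per 1000.
Codon 5 AUC (Ile): 37.4 per 1000.
Lowest frequency is 5.4 at codon 1.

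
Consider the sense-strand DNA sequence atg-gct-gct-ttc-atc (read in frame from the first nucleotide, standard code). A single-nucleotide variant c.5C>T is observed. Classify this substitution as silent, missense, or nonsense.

missense

Position 5 falls in codon 2: GCT → Ala.
After the substitution the codon is GTT → Val.
Ala ≠ Val, so this is a missense mutation.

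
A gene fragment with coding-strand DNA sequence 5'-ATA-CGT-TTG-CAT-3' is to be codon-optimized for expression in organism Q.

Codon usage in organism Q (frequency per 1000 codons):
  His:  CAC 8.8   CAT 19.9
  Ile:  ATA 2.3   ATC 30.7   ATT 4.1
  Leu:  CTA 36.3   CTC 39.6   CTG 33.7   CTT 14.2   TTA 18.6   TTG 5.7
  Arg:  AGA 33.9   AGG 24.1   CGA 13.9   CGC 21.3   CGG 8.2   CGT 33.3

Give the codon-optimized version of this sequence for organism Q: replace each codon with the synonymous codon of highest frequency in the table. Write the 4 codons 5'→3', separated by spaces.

Codon 1 (Ile): best is ATC at 30.7.
Codon 2 (Arg): best is AGA at 33.9.
Codon 3 (Leu): best is CTC at 39.6.
Codon 4 (His): best is CAT at 19.9.

ATC AGA CTC CAT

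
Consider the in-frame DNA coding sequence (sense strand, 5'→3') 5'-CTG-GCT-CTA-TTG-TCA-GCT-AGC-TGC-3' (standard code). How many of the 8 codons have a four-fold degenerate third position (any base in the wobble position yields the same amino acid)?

Codon 1 CTG (Leu): third position 4-fold.
Codon 2 GCT (Ala): third position 4-fold.
Codon 3 CTA (Leu): third position 4-fold.
Codon 4 TTG (Leu): third position 2-fold.
Codon 5 TCA (Ser): third position 4-fold.
Codon 6 GCT (Ala): third position 4-fold.
Codon 7 AGC (Ser): third position 2-fold.
Codon 8 TGC (Cys): third position 2-fold.
Four-fold degenerate third positions: 5.

5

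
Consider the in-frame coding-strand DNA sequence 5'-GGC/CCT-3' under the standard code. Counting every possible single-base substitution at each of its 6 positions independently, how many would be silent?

6

Codon 1 (GGC, Gly): 3 synonymous substitutions.
Codon 2 (CCT, Pro): 3 synonymous substitutions.
Total: 3 + 3 = 6.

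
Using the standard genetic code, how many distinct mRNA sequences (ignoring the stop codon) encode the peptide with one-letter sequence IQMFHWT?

96

Ile: 3 codons.
Gln: 2 codons.
Met: 1 codon.
Phe: 2 codons.
His: 2 codons.
Trp: 1 codon.
Thr: 4 codons.
3 × 2 × 1 × 2 × 2 × 1 × 4 = 96.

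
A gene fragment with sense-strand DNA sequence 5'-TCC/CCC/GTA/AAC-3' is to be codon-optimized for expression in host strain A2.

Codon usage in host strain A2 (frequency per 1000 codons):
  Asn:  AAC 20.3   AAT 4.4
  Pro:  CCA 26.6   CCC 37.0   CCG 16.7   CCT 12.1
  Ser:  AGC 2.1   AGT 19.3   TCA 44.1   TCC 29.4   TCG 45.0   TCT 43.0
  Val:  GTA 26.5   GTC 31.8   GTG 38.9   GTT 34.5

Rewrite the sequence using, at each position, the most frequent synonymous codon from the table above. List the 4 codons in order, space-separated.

TCG CCC GTG AAC

Codon 1 (Ser): best is TCG at 45.0.
Codon 2 (Pro): best is CCC at 37.0.
Codon 3 (Val): best is GTG at 38.9.
Codon 4 (Asn): best is AAC at 20.3.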